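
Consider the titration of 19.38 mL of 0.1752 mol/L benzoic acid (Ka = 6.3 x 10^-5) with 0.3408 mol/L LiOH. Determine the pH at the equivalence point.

n(C6H5COOH) = 0.1752 x 0.01938 = 0.003395 mol; V(LiOH) at equivalence = 0.003395/0.3408 = 0.009963 L.
At equivalence all the acid is converted to C6H5COO-; total volume = 0.01938 + 0.009963 = 0.02934 L, so [C6H5COO-] = 0.003395/0.02934 = 0.1157 M.
Kb = Kw/Ka = 1.0e-14 / 6.3 x 10^-5 = 1.59e-10.
[OH^-] = sqrt(Kb x [C6H5COO-]) = sqrt(1.59e-10 x 0.1157) = 4.29e-6 M.
pOH = 5.37, so pH = 14.00 - 5.37 = 8.63.

8.63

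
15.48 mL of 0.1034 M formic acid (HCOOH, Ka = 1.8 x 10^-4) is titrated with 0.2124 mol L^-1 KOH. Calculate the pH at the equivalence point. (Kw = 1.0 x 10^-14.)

8.29

n(HCOOH) = 0.1034 x 0.01548 = 0.001601 mol; V(KOH) at equivalence = 0.001601/0.2124 = 0.007536 L.
At equivalence all the acid is converted to HCOO-; total volume = 0.01548 + 0.007536 = 0.02302 L, so [HCOO-] = 0.001601/0.02302 = 0.06954 M.
Kb = Kw/Ka = 1.0e-14 / 1.8 x 10^-4 = 5.56e-11.
[OH^-] = sqrt(Kb x [HCOO-]) = sqrt(5.56e-11 x 0.06954) = 1.97e-6 M.
pOH = 5.71, so pH = 14.00 - 5.71 = 8.29.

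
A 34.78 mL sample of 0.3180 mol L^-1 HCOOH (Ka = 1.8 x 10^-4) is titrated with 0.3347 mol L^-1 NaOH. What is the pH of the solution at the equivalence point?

8.48

n(HCOOH) = 0.3180 x 0.03478 = 0.01106 mol; V(NaOH) at equivalence = 0.01106/0.3347 = 0.03304 L.
At equivalence all the acid is converted to HCOO-; total volume = 0.03478 + 0.03304 = 0.06782 L, so [HCOO-] = 0.01106/0.06782 = 0.1631 M.
Kb = Kw/Ka = 1.0e-14 / 1.8 x 10^-4 = 5.56e-11.
[OH^-] = sqrt(Kb x [HCOO-]) = sqrt(5.56e-11 x 0.1631) = 3.01e-6 M.
pOH = 5.52, so pH = 14.00 - 5.52 = 8.48.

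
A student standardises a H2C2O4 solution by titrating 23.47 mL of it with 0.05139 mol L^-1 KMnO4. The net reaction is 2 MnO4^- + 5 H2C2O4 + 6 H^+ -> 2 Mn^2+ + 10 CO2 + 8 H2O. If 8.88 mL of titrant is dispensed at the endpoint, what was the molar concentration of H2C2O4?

0.0486 M

n(KMnO4) = 0.05139 x 0.008880 = 0.0004563 mol.
From the balanced equation, 2 mol KMnO4 reacts with 5 mol H2C2O4, so n(H2C2O4) = 0.0004563 x 5/2 = 0.001141 mol.
[H2C2O4] = 0.001141 / 0.02347 L = 0.0486 M.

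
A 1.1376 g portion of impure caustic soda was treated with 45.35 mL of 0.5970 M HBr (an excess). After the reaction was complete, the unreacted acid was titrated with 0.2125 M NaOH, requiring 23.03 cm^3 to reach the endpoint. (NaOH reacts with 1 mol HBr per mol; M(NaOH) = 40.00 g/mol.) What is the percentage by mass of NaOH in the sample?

78.0%

Total n(HBr) added = 0.5970 x 0.04535 = 0.02707 mol.
n(NaOH) used = 0.2125 x 0.02303 = 0.004894 mol, which equals the excess n(HBr).
So n(HBr) consumed by the sample = 0.02707 - 0.004894 = 0.02218 mol.
n(NaOH) = 0.02218 / 1 = 0.02218 mol.
mass NaOH = 0.02218 x 40.00 = 0.8872 g, so %NaOH = 0.8872/1.1376 x 100 = 78.0%.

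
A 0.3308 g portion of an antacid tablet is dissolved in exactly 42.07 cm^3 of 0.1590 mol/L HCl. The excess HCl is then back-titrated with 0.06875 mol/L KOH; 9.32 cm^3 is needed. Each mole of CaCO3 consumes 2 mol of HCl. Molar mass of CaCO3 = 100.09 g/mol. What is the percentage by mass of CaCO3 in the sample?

Total n(HCl) added = 0.1590 x 0.04207 = 0.006689 mol.
n(KOH) used = 0.06875 x 0.009320 = 0.0006408 mol, which equals the excess n(HCl).
So n(HCl) consumed by the sample = 0.006689 - 0.0006408 = 0.006048 mol.
n(CaCO3) = 0.006048 / 2 = 0.003024 mol.
mass CaCO3 = 0.003024 x 100.09 = 0.3027 g, so %CaCO3 = 0.3027/0.3308 x 100 = 91.5%.

91.5%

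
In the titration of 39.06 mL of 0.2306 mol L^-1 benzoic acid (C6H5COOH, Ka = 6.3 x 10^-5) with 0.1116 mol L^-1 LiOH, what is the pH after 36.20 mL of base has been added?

4.11

Initial n(C6H5COOH) = 0.2306 x 0.03906 = 0.009007 mol.
n(LiOH) added = 0.1116 x 0.03620 = 0.004040 mol, converting that many moles of C6H5COOH to C6H5COO-.
Remaining n(C6H5COOH) = 0.004967 mol; n(C6H5COO-) = 0.004040 mol.
By Henderson-Hasselbalch, pH = pKa + log([A^-]/[HA]) = 4.20 + log(0.004040/0.004967) = 4.20 + (-0.09) = 4.11.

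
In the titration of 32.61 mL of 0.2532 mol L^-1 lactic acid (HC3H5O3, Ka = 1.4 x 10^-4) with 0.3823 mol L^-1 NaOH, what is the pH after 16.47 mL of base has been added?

4.36

Initial n(HC3H5O3) = 0.2532 x 0.03261 = 0.008257 mol.
n(NaOH) added = 0.3823 x 0.01647 = 0.006296 mol, converting that many moles of HC3H5O3 to C3H5O3-.
Remaining n(HC3H5O3) = 0.001960 mol; n(C3H5O3-) = 0.006296 mol.
By Henderson-Hasselbalch, pH = pKa + log([A^-]/[HA]) = 3.85 + log(0.006296/0.001960) = 3.85 + (+0.51) = 4.36.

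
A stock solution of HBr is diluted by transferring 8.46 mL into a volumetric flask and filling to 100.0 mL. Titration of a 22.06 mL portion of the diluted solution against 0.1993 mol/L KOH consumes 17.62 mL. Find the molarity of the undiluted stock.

1.88 M

n(KOH) = 0.1993 x 0.01762 = 0.003512 mol.
n(HBr) in the aliquot = 0.003512 mol.
[diluted HBr] = 0.003512 / 0.02206 = 0.1592 M.
Dilution factor = 100.0/8.460 = 11.82, so [stock] = 0.1592 x 11.82 = 1.88 M.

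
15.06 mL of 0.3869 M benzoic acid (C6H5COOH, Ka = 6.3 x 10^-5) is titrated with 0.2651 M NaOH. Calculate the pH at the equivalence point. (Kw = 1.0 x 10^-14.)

8.70

n(C6H5COOH) = 0.3869 x 0.01506 = 0.005827 mol; V(NaOH) at equivalence = 0.005827/0.2651 = 0.02198 L.
At equivalence all the acid is converted to C6H5COO-; total volume = 0.01506 + 0.02198 = 0.03704 L, so [C6H5COO-] = 0.005827/0.03704 = 0.1573 M.
Kb = Kw/Ka = 1.0e-14 / 6.3 x 10^-5 = 1.59e-10.
[OH^-] = sqrt(Kb x [C6H5COO-]) = sqrt(1.59e-10 x 0.1573) = 5.00e-6 M.
pOH = 5.30, so pH = 14.00 - 5.30 = 8.70.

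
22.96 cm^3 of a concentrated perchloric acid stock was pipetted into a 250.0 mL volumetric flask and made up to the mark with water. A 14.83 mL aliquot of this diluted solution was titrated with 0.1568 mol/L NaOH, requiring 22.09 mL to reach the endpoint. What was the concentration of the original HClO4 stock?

2.54 M

n(NaOH) = 0.1568 x 0.02209 = 0.003464 mol.
n(HClO4) in the aliquot = 0.003464 mol.
[diluted HClO4] = 0.003464 / 0.01483 = 0.2336 M.
Dilution factor = 250.0/22.96 = 10.89, so [stock] = 0.2336 x 10.89 = 2.54 M.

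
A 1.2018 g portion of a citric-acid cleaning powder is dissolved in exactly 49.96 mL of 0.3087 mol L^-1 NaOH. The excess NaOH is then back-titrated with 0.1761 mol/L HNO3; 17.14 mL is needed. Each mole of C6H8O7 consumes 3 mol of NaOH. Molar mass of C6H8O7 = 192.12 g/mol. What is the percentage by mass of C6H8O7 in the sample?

66.1%

Total n(NaOH) added = 0.3087 x 0.04996 = 0.01542 mol.
n(HNO3) used = 0.1761 x 0.01714 = 0.003018 mol, which equals the excess n(NaOH).
So n(NaOH) consumed by the sample = 0.01542 - 0.003018 = 0.01240 mol.
n(C6H8O7) = 0.01240 / 3 = 0.004135 mol.
mass C6H8O7 = 0.004135 x 192.12 = 0.7944 g, so %C6H8O7 = 0.7944/1.2018 x 100 = 66.1%.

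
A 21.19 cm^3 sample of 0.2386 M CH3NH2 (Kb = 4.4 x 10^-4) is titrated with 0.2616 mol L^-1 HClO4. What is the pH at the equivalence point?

n(CH3NH2) = 0.2386 x 0.02119 = 0.005056 mol; V(HClO4) at equivalence = 0.005056/0.2616 = 0.01933 L.
At equivalence the base is fully converted to CH3NH3+; total volume = 0.04052 L, so [CH3NH3+] = 0.005056/0.04052 = 0.1248 M.
Ka(CH3NH3+) = Kw/Kb = 1.0e-14 / 4.4 x 10^-4 = 2.27e-11.
[H^+] = sqrt(Ka x [CH3NH3+]) = sqrt(2.27e-11 x 0.1248) = 1.68e-6 M.
pH = -log(1.68e-6) = 5.77.

5.77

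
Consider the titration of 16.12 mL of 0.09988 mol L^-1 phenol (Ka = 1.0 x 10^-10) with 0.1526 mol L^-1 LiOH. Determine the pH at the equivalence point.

n(C6H5OH) = 0.09988 x 0.01612 = 0.001610 mol; V(LiOH) at equivalence = 0.001610/0.1526 = 0.01055 L.
At equivalence all the acid is converted to C6H5O-; total volume = 0.01612 + 0.01055 = 0.02667 L, so [C6H5O-] = 0.001610/0.02667 = 0.06037 M.
Kb = Kw/Ka = 1.0e-14 / 1.0 x 10^-10 = 0.000100.
[OH^-] = sqrt(Kb x [C6H5O-]) = sqrt(0.000100 x 0.06037) = 0.00246 M.
pOH = 2.61, so pH = 14.00 - 2.61 = 11.39.

11.39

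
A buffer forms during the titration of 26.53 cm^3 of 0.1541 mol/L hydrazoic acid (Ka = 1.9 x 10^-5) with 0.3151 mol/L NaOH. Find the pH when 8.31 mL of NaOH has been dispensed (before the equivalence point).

4.97

Initial n(HN3) = 0.1541 x 0.02653 = 0.004088 mol.
n(NaOH) added = 0.3151 x 0.008310 = 0.002618 mol, converting that many moles of HN3 to N3-.
Remaining n(HN3) = 0.001470 mol; n(N3-) = 0.002618 mol.
By Henderson-Hasselbalch, pH = pKa + log([A^-]/[HA]) = 4.72 + log(0.002618/0.001470) = 4.72 + (+0.25) = 4.97.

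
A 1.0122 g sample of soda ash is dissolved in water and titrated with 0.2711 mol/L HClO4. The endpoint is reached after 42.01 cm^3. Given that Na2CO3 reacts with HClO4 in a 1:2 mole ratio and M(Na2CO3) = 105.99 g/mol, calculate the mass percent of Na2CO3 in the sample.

n(HClO4) = 0.2711 x 0.04201 = 0.01139 mol.
n(Na2CO3) = 0.01139 / 2 = 0.005694 mol.
mass of Na2CO3 = 0.005694 x 105.99 = 0.6036 g.
% purity = 0.6036 / 1.0122 x 100 = 59.6%.

59.6%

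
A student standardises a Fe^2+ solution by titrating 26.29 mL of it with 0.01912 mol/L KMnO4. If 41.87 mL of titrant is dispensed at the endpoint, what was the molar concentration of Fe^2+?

n(KMnO4) = 0.01912 x 0.04187 = 0.0008006 mol.
From the balanced equation, 1 mol KMnO4 reacts with 5 mol Fe^2+, so n(Fe^2+) = 0.0008006 x 5/1 = 0.004003 mol.
[Fe^2+] = 0.004003 / 0.02629 L = 0.152 M.

0.152 M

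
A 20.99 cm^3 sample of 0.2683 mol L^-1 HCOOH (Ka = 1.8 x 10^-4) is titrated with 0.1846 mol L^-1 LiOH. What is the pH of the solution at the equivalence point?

n(HCOOH) = 0.2683 x 0.02099 = 0.005632 mol; V(LiOH) at equivalence = 0.005632/0.1846 = 0.03051 L.
At equivalence all the acid is converted to HCOO-; total volume = 0.02099 + 0.03051 = 0.05150 L, so [HCOO-] = 0.005632/0.05150 = 0.1094 M.
Kb = Kw/Ka = 1.0e-14 / 1.8 x 10^-4 = 5.56e-11.
[OH^-] = sqrt(Kb x [HCOO-]) = sqrt(5.56e-11 x 0.1094) = 2.46e-6 M.
pOH = 5.61, so pH = 14.00 - 5.61 = 8.39.

8.39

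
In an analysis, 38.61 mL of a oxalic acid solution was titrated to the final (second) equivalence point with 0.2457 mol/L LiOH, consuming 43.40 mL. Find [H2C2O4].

0.138 M

n(LiOH) = 0.2457 x 0.04340 = 0.01066 mol.
At the final (second) equivalence point, 2 mol OH^- react per mol H2C2O4, so n(H2C2O4) = 0.01066 / 2 = 0.005332 mol.
[H2C2O4] = 0.005332 / 0.03861 L = 0.138 M.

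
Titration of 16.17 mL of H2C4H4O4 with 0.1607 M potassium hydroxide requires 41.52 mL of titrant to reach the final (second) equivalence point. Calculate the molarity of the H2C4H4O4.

n(KOH) = 0.1607 x 0.04152 = 0.006672 mol.
At the final (second) equivalence point, 2 mol OH^- react per mol H2C4H4O4, so n(H2C4H4O4) = 0.006672 / 2 = 0.003336 mol.
[H2C4H4O4] = 0.003336 / 0.01617 L = 0.206 M.

0.206 M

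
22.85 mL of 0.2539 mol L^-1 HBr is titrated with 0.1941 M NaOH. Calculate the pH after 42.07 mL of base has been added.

n(acid) = 0.2539 x 0.02285 = 0.005802 mol; n(NaOH) added = 0.1941 x 0.04207 = 0.008166 mol.
Base is in excess by 0.008166 - 0.005802 = 0.002364 mol in a total volume of 0.06492 L.
[OH^-] = 0.002364/0.06492 = 0.03642 M, so pOH = 1.44 and pH = 14.00 - 1.44 = 12.56.

12.56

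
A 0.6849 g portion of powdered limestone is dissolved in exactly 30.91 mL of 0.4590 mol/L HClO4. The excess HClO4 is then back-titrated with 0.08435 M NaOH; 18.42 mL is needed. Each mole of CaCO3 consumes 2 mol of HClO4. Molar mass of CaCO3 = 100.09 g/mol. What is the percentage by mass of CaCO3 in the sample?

92.3%

Total n(HClO4) added = 0.4590 x 0.03091 = 0.01419 mol.
n(NaOH) used = 0.08435 x 0.01842 = 0.001554 mol, which equals the excess n(HClO4).
So n(HClO4) consumed by the sample = 0.01419 - 0.001554 = 0.01263 mol.
n(CaCO3) = 0.01263 / 2 = 0.006317 mol.
mass CaCO3 = 0.006317 x 100.09 = 0.6323 g, so %CaCO3 = 0.6323/0.6849 x 100 = 92.3%.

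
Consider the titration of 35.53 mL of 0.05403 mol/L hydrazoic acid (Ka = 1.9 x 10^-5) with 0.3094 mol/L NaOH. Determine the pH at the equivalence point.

8.69

n(HN3) = 0.05403 x 0.03553 = 0.001920 mol; V(NaOH) at equivalence = 0.001920/0.3094 = 0.006205 L.
At equivalence all the acid is converted to N3-; total volume = 0.03553 + 0.006205 = 0.04173 L, so [N3-] = 0.001920/0.04173 = 0.04600 M.
Kb = Kw/Ka = 1.0e-14 / 1.9 x 10^-5 = 5.26e-10.
[OH^-] = sqrt(Kb x [N3-]) = sqrt(5.26e-10 x 0.04600) = 4.92e-6 M.
pOH = 5.31, so pH = 14.00 - 5.31 = 8.69.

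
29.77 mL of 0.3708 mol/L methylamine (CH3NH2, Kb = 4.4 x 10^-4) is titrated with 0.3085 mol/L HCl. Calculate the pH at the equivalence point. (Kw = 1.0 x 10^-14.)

5.71

n(CH3NH2) = 0.3708 x 0.02977 = 0.01104 mol; V(HCl) at equivalence = 0.01104/0.3085 = 0.03578 L.
At equivalence the base is fully converted to CH3NH3+; total volume = 0.06555 L, so [CH3NH3+] = 0.01104/0.06555 = 0.1684 M.
Ka(CH3NH3+) = Kw/Kb = 1.0e-14 / 4.4 x 10^-4 = 2.27e-11.
[H^+] = sqrt(Ka x [CH3NH3+]) = sqrt(2.27e-11 x 0.1684) = 1.96e-6 M.
pH = -log(1.96e-6) = 5.71.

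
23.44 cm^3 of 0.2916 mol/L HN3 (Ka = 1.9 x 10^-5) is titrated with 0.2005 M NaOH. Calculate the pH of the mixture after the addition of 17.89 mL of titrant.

Initial n(HN3) = 0.2916 x 0.02344 = 0.006835 mol.
n(NaOH) added = 0.2005 x 0.01789 = 0.003587 mol, converting that many moles of HN3 to N3-.
Remaining n(HN3) = 0.003248 mol; n(N3-) = 0.003587 mol.
By Henderson-Hasselbalch, pH = pKa + log([A^-]/[HA]) = 4.72 + log(0.003587/0.003248) = 4.72 + (+0.04) = 4.76.

4.76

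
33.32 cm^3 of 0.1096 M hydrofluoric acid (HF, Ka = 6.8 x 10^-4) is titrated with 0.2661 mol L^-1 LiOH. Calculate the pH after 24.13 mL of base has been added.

12.68

n(acid) = 0.1096 x 0.03332 = 0.003652 mol; n(LiOH) added = 0.2661 x 0.02413 = 0.006421 mol.
Base is in excess by 0.006421 - 0.003652 = 0.002769 mol in a total volume of 0.05745 L.
[OH^-] = 0.002769/0.05745 = 0.04820 M, so pOH = 1.32 and pH = 14.00 - 1.32 = 12.68.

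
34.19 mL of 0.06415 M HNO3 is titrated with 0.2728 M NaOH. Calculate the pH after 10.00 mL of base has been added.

12.08

n(acid) = 0.06415 x 0.03419 = 0.002193 mol; n(NaOH) added = 0.2728 x 0.01000 = 0.002728 mol.
Base is in excess by 0.002728 - 0.002193 = 0.0005347 mol in a total volume of 0.04419 L.
[OH^-] = 0.0005347/0.04419 = 0.01210 M, so pOH = 1.92 and pH = 14.00 - 1.92 = 12.08.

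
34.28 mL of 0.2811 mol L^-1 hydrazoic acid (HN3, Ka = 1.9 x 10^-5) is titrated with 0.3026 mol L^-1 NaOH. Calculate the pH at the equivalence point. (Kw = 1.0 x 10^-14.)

8.94

n(HN3) = 0.2811 x 0.03428 = 0.009636 mol; V(NaOH) at equivalence = 0.009636/0.3026 = 0.03184 L.
At equivalence all the acid is converted to N3-; total volume = 0.03428 + 0.03184 = 0.06612 L, so [N3-] = 0.009636/0.06612 = 0.1457 M.
Kb = Kw/Ka = 1.0e-14 / 1.9 x 10^-5 = 5.26e-10.
[OH^-] = sqrt(Kb x [N3-]) = sqrt(5.26e-10 x 0.1457) = 8.76e-6 M.
pOH = 5.06, so pH = 14.00 - 5.06 = 8.94.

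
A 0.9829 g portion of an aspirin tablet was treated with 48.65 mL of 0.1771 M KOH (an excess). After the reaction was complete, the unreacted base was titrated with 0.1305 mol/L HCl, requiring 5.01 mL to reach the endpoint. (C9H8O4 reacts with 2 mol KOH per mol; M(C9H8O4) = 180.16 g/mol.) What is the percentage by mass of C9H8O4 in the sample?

Total n(KOH) added = 0.1771 x 0.04865 = 0.008616 mol.
n(HCl) used = 0.1305 x 0.005010 = 0.0006538 mol, which equals the excess n(KOH).
So n(KOH) consumed by the sample = 0.008616 - 0.0006538 = 0.007962 mol.
n(C9H8O4) = 0.007962 / 2 = 0.003981 mol.
mass C9H8O4 = 0.003981 x 180.16 = 0.7172 g, so %C9H8O4 = 0.7172/0.9829 x 100 = 73.0%.

73.0%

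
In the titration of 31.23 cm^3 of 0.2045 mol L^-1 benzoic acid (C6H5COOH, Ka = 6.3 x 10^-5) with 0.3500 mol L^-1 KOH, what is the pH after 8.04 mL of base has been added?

4.10

Initial n(C6H5COOH) = 0.2045 x 0.03123 = 0.006387 mol.
n(KOH) added = 0.3500 x 0.008040 = 0.002814 mol, converting that many moles of C6H5COOH to C6H5COO-.
Remaining n(C6H5COOH) = 0.003573 mol; n(C6H5COO-) = 0.002814 mol.
By Henderson-Hasselbalch, pH = pKa + log([A^-]/[HA]) = 4.20 + log(0.002814/0.003573) = 4.20 + (-0.10) = 4.10.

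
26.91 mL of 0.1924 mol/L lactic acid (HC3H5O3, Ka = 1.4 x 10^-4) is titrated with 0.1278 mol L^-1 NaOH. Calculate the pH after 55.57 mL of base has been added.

n(acid) = 0.1924 x 0.02691 = 0.005177 mol; n(NaOH) added = 0.1278 x 0.05557 = 0.007102 mol.
Base is in excess by 0.007102 - 0.005177 = 0.001924 mol in a total volume of 0.08248 L.
[OH^-] = 0.001924/0.08248 = 0.02333 M, so pOH = 1.63 and pH = 14.00 - 1.63 = 12.37.

12.37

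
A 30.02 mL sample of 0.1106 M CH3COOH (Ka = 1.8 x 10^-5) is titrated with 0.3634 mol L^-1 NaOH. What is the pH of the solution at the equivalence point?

8.84

n(CH3COOH) = 0.1106 x 0.03002 = 0.003320 mol; V(NaOH) at equivalence = 0.003320/0.3634 = 0.009137 L.
At equivalence all the acid is converted to CH3COO-; total volume = 0.03002 + 0.009137 = 0.03916 L, so [CH3COO-] = 0.003320/0.03916 = 0.08479 M.
Kb = Kw/Ka = 1.0e-14 / 1.8 x 10^-5 = 5.56e-10.
[OH^-] = sqrt(Kb x [CH3COO-]) = sqrt(5.56e-10 x 0.08479) = 6.86e-6 M.
pOH = 5.16, so pH = 14.00 - 5.16 = 8.84.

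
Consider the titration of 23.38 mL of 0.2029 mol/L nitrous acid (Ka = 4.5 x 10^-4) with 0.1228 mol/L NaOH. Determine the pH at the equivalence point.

8.12

n(HNO2) = 0.2029 x 0.02338 = 0.004744 mol; V(NaOH) at equivalence = 0.004744/0.1228 = 0.03863 L.
At equivalence all the acid is converted to NO2-; total volume = 0.02338 + 0.03863 = 0.06201 L, so [NO2-] = 0.004744/0.06201 = 0.07650 M.
Kb = Kw/Ka = 1.0e-14 / 4.5 x 10^-4 = 2.22e-11.
[OH^-] = sqrt(Kb x [NO2-]) = sqrt(2.22e-11 x 0.07650) = 1.30e-6 M.
pOH = 5.88, so pH = 14.00 - 5.88 = 8.12.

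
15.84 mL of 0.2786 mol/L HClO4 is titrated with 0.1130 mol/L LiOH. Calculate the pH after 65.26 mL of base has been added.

n(acid) = 0.2786 x 0.01584 = 0.004413 mol; n(LiOH) added = 0.1130 x 0.06526 = 0.007374 mol.
Base is in excess by 0.007374 - 0.004413 = 0.002961 mol in a total volume of 0.08110 L.
[OH^-] = 0.002961/0.08110 = 0.03651 M, so pOH = 1.44 and pH = 14.00 - 1.44 = 12.56.

12.56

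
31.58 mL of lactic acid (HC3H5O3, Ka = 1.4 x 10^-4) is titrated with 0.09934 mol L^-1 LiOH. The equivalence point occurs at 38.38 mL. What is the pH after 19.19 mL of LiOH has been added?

3.85

19.19 mL is exactly half the equivalence volume (38.38/2), i.e. the half-equivalence point.
There, n(HA) = n(A^-), so pH = pKa = -log(1.4 x 10^-4) = 3.85.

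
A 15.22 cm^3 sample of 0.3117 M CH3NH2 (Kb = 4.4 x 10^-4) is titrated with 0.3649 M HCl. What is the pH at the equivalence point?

5.71

n(CH3NH2) = 0.3117 x 0.01522 = 0.004744 mol; V(HCl) at equivalence = 0.004744/0.3649 = 0.01300 L.
At equivalence the base is fully converted to CH3NH3+; total volume = 0.02822 L, so [CH3NH3+] = 0.004744/0.02822 = 0.1681 M.
Ka(CH3NH3+) = Kw/Kb = 1.0e-14 / 4.4 x 10^-4 = 2.27e-11.
[H^+] = sqrt(Ka x [CH3NH3+]) = sqrt(2.27e-11 x 0.1681) = 1.95e-6 M.
pH = -log(1.95e-6) = 5.71.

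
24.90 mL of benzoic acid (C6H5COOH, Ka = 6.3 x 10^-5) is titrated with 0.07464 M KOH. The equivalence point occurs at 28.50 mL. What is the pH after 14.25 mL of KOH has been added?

14.25 mL is exactly half the equivalence volume (28.50/2), i.e. the half-equivalence point.
There, n(HA) = n(A^-), so pH = pKa = -log(6.3 x 10^-5) = 4.20.

4.20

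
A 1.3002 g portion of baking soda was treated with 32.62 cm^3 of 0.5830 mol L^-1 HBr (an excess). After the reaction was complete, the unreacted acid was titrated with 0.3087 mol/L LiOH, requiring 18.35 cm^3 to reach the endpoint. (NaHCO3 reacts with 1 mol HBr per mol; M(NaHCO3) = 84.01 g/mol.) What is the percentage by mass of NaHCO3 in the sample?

86.3%

Total n(HBr) added = 0.5830 x 0.03262 = 0.01902 mol.
n(LiOH) used = 0.3087 x 0.01835 = 0.005665 mol, which equals the excess n(HBr).
So n(HBr) consumed by the sample = 0.01902 - 0.005665 = 0.01335 mol.
n(NaHCO3) = 0.01335 / 1 = 0.01335 mol.
mass NaHCO3 = 0.01335 x 84.01 = 1.122 g, so %NaHCO3 = 1.122/1.3002 x 100 = 86.3%.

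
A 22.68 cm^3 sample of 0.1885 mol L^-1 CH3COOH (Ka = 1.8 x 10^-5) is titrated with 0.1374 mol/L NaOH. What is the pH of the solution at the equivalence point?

n(CH3COOH) = 0.1885 x 0.02268 = 0.004275 mol; V(NaOH) at equivalence = 0.004275/0.1374 = 0.03111 L.
At equivalence all the acid is converted to CH3COO-; total volume = 0.02268 + 0.03111 = 0.05379 L, so [CH3COO-] = 0.004275/0.05379 = 0.07947 M.
Kb = Kw/Ka = 1.0e-14 / 1.8 x 10^-5 = 5.56e-10.
[OH^-] = sqrt(Kb x [CH3COO-]) = sqrt(5.56e-10 x 0.07947) = 6.64e-6 M.
pOH = 5.18, so pH = 14.00 - 5.18 = 8.82.

8.82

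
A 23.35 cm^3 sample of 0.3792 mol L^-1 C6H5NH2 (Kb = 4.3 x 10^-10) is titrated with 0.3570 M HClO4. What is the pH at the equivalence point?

2.68

n(C6H5NH2) = 0.3792 x 0.02335 = 0.008854 mol; V(HClO4) at equivalence = 0.008854/0.3570 = 0.02480 L.
At equivalence the base is fully converted to C6H5NH3+; total volume = 0.04815 L, so [C6H5NH3+] = 0.008854/0.04815 = 0.1839 M.
Ka(C6H5NH3+) = Kw/Kb = 1.0e-14 / 4.3 x 10^-10 = 2.33e-5.
[H^+] = sqrt(Ka x [C6H5NH3+]) = sqrt(2.33e-5 x 0.1839) = 0.00207 M.
pH = -log(0.00207) = 2.68.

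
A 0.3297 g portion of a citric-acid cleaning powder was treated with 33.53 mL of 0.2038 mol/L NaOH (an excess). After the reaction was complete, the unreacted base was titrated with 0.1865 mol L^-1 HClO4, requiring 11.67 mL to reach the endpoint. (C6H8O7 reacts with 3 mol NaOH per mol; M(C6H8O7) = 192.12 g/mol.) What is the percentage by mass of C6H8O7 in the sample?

90.5%

Total n(NaOH) added = 0.2038 x 0.03353 = 0.006833 mol.
n(HClO4) used = 0.1865 x 0.01167 = 0.002176 mol, which equals the excess n(NaOH).
So n(NaOH) consumed by the sample = 0.006833 - 0.002176 = 0.004657 mol.
n(C6H8O7) = 0.004657 / 3 = 0.001552 mol.
mass C6H8O7 = 0.001552 x 192.12 = 0.2982 g, so %C6H8O7 = 0.2982/0.3297 x 100 = 90.5%.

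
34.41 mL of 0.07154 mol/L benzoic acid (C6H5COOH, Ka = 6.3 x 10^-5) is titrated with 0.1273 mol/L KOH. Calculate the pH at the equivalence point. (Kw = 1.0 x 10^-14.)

n(C6H5COOH) = 0.07154 x 0.03441 = 0.002462 mol; V(KOH) at equivalence = 0.002462/0.1273 = 0.01934 L.
At equivalence all the acid is converted to C6H5COO-; total volume = 0.03441 + 0.01934 = 0.05375 L, so [C6H5COO-] = 0.002462/0.05375 = 0.04580 M.
Kb = Kw/Ka = 1.0e-14 / 6.3 x 10^-5 = 1.59e-10.
[OH^-] = sqrt(Kb x [C6H5COO-]) = sqrt(1.59e-10 x 0.04580) = 2.70e-6 M.
pOH = 5.57, so pH = 14.00 - 5.57 = 8.43.

8.43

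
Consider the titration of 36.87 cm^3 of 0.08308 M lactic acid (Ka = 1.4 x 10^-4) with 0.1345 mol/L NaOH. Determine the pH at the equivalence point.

8.28

n(HC3H5O3) = 0.08308 x 0.03687 = 0.003063 mol; V(NaOH) at equivalence = 0.003063/0.1345 = 0.02277 L.
At equivalence all the acid is converted to C3H5O3-; total volume = 0.03687 + 0.02277 = 0.05964 L, so [C3H5O3-] = 0.003063/0.05964 = 0.05136 M.
Kb = Kw/Ka = 1.0e-14 / 1.4 x 10^-4 = 7.14e-11.
[OH^-] = sqrt(Kb x [C3H5O3-]) = sqrt(7.14e-11 x 0.05136) = 1.92e-6 M.
pOH = 5.72, so pH = 14.00 - 5.72 = 8.28.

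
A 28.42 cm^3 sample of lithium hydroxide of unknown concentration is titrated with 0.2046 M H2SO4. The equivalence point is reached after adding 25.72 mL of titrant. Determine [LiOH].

0.370 M

n(H2SO4) delivered = 0.2046 x 0.02572 = 0.005262 mol.
The reaction is 2 LiOH + 1 H2SO4, so n(LiOH) = 0.005262 x 2/1 = 0.01052 mol.
[LiOH] = 0.01052 mol / 0.02842 L = 0.370 M.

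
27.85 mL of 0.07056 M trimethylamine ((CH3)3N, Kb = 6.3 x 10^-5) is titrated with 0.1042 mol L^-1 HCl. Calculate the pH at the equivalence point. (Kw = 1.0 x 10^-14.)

5.59

n((CH3)3N) = 0.07056 x 0.02785 = 0.001965 mol; V(HCl) at equivalence = 0.001965/0.1042 = 0.01886 L.
At equivalence the base is fully converted to (CH3)3NH+; total volume = 0.04671 L, so [(CH3)3NH+] = 0.001965/0.04671 = 0.04207 M.
Ka((CH3)3NH+) = Kw/Kb = 1.0e-14 / 6.3 x 10^-5 = 1.59e-10.
[H^+] = sqrt(Ka x [(CH3)3NH+]) = sqrt(1.59e-10 x 0.04207) = 2.58e-6 M.
pH = -log(2.58e-6) = 5.59.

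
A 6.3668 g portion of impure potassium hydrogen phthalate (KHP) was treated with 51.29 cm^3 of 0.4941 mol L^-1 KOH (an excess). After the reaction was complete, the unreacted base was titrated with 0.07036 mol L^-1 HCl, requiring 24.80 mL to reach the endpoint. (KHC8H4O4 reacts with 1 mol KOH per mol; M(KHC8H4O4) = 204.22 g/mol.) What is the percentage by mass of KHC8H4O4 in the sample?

75.7%

Total n(KOH) added = 0.4941 x 0.05129 = 0.02534 mol.
n(HCl) used = 0.07036 x 0.02480 = 0.001745 mol, which equals the excess n(KOH).
So n(KOH) consumed by the sample = 0.02534 - 0.001745 = 0.02360 mol.
n(KHC8H4O4) = 0.02360 / 1 = 0.02360 mol.
mass KHC8H4O4 = 0.02360 x 204.22 = 4.819 g, so %KHC8H4O4 = 4.819/6.3668 x 100 = 75.7%.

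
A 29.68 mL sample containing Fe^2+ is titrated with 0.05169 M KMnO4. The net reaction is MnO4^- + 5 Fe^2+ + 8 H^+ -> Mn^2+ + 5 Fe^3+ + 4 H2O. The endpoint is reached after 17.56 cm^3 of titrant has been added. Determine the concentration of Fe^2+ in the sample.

n(KMnO4) = 0.05169 x 0.01756 = 0.0009077 mol.
From the balanced equation, 1 mol KMnO4 reacts with 5 mol Fe^2+, so n(Fe^2+) = 0.0009077 x 5/1 = 0.004538 mol.
[Fe^2+] = 0.004538 / 0.02968 L = 0.153 M.

0.153 M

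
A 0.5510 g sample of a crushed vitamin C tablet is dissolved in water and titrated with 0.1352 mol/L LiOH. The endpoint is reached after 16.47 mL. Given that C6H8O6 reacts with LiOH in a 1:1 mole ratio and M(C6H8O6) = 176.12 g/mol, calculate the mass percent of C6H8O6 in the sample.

n(LiOH) = 0.1352 x 0.01647 = 0.002227 mol.
n(C6H8O6) = 0.002227 / 1 = 0.002227 mol.
mass of C6H8O6 = 0.002227 x 176.12 = 0.3922 g.
% purity = 0.3922 / 0.5510 x 100 = 71.2%.

71.2%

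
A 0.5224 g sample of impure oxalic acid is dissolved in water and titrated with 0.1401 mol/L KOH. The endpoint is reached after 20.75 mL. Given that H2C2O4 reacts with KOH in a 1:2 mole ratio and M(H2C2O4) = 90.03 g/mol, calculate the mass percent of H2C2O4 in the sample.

n(KOH) = 0.1401 x 0.02075 = 0.002907 mol.
n(H2C2O4) = 0.002907 / 2 = 0.001454 mol.
mass of H2C2O4 = 0.001454 x 90.03 = 0.1309 g.
% purity = 0.1309 / 0.5224 x 100 = 25.1%.

25.1%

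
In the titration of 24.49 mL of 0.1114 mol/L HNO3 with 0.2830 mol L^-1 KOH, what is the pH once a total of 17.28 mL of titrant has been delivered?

12.71

n(acid) = 0.1114 x 0.02449 = 0.002728 mol; n(KOH) added = 0.2830 x 0.01728 = 0.004890 mol.
Base is in excess by 0.004890 - 0.002728 = 0.002162 mol in a total volume of 0.04177 L.
[OH^-] = 0.002162/0.04177 = 0.05176 M, so pOH = 1.29 and pH = 14.00 - 1.29 = 12.71.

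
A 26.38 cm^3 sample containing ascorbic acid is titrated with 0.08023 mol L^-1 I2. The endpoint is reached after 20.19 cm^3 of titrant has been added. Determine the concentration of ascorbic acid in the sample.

n(I2) = 0.08023 x 0.02019 = 0.001620 mol.
From the balanced equation, 1 mol I2 reacts with 1 mol ascorbic acid, so n(ascorbic acid) = 0.001620 x 1/1 = 0.001620 mol.
[ascorbic acid] = 0.001620 / 0.02638 L = 0.0614 M.

0.0614 M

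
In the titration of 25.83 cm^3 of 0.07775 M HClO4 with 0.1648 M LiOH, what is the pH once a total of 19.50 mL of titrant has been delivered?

n(acid) = 0.07775 x 0.02583 = 0.002008 mol; n(LiOH) added = 0.1648 x 0.01950 = 0.003214 mol.
Base is in excess by 0.003214 - 0.002008 = 0.001205 mol in a total volume of 0.04533 L.
[OH^-] = 0.001205/0.04533 = 0.02659 M, so pOH = 1.58 and pH = 14.00 - 1.58 = 12.42.

12.42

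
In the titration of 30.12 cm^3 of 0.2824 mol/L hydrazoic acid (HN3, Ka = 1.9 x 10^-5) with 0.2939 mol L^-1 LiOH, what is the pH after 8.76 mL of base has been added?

Initial n(HN3) = 0.2824 x 0.03012 = 0.008506 mol.
n(LiOH) added = 0.2939 x 0.008760 = 0.002575 mol, converting that many moles of HN3 to N3-.
Remaining n(HN3) = 0.005931 mol; n(N3-) = 0.002575 mol.
By Henderson-Hasselbalch, pH = pKa + log([A^-]/[HA]) = 4.72 + log(0.002575/0.005931) = 4.72 + (-0.36) = 4.36.

4.36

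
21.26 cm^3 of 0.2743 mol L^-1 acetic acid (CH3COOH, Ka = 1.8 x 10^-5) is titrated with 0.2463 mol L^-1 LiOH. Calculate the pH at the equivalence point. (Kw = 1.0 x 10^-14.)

n(CH3COOH) = 0.2743 x 0.02126 = 0.005832 mol; V(LiOH) at equivalence = 0.005832/0.2463 = 0.02368 L.
At equivalence all the acid is converted to CH3COO-; total volume = 0.02126 + 0.02368 = 0.04494 L, so [CH3COO-] = 0.005832/0.04494 = 0.1298 M.
Kb = Kw/Ka = 1.0e-14 / 1.8 x 10^-5 = 5.56e-10.
[OH^-] = sqrt(Kb x [CH3COO-]) = sqrt(5.56e-10 x 0.1298) = 8.49e-6 M.
pOH = 5.07, so pH = 14.00 - 5.07 = 8.93.

8.93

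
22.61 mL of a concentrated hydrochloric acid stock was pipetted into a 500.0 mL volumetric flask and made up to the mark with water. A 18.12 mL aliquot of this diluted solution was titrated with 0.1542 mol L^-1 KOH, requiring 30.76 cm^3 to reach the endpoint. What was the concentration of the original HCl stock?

5.79 M

n(KOH) = 0.1542 x 0.03076 = 0.004743 mol.
n(HCl) in the aliquot = 0.004743 mol.
[diluted HCl] = 0.004743 / 0.01812 = 0.2618 M.
Dilution factor = 500.0/22.61 = 22.11, so [stock] = 0.2618 x 22.11 = 5.79 M.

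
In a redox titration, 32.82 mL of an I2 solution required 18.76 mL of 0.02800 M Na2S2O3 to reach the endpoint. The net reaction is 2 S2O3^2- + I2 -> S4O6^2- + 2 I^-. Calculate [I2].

0.00800 M

n(Na2S2O3) = 0.02800 x 0.01876 = 0.0005253 mol.
From the balanced equation, 2 mol Na2S2O3 reacts with 1 mol I2, so n(I2) = 0.0005253 x 1/2 = 0.0002626 mol.
[I2] = 0.0002626 / 0.03282 L = 0.00800 M.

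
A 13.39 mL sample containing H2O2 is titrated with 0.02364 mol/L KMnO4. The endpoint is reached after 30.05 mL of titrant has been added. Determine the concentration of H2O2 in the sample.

0.133 M

n(KMnO4) = 0.02364 x 0.03005 = 0.0007104 mol.
From the balanced equation, 2 mol KMnO4 reacts with 5 mol H2O2, so n(H2O2) = 0.0007104 x 5/2 = 0.001776 mol.
[H2O2] = 0.001776 / 0.01339 L = 0.133 M.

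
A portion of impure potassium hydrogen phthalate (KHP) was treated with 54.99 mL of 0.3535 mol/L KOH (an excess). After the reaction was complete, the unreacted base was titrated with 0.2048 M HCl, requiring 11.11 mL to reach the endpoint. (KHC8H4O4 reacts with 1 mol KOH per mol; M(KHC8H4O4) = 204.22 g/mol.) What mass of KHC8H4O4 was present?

3.51 g

Total n(KOH) added = 0.3535 x 0.05499 = 0.01944 mol.
n(HCl) used = 0.2048 x 0.01111 = 0.002275 mol, which equals the excess n(KOH).
So n(KOH) consumed by the sample = 0.01944 - 0.002275 = 0.01716 mol.
n(KHC8H4O4) = 0.01716 / 1 = 0.01716 mol.
mass = 0.01716 mol x 204.22 g/mol = 3.51 g.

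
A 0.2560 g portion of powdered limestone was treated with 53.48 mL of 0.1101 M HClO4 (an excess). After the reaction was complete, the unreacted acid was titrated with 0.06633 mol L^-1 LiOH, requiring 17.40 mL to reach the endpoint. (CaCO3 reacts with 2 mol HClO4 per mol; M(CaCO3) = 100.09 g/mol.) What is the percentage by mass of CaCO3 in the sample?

Total n(HClO4) added = 0.1101 x 0.05348 = 0.005888 mol.
n(LiOH) used = 0.06633 x 0.01740 = 0.001154 mol, which equals the excess n(HClO4).
So n(HClO4) consumed by the sample = 0.005888 - 0.001154 = 0.004734 mol.
n(CaCO3) = 0.004734 / 2 = 0.002367 mol.
mass CaCO3 = 0.002367 x 100.09 = 0.2369 g, so %CaCO3 = 0.2369/0.2560 x 100 = 92.5%.

92.5%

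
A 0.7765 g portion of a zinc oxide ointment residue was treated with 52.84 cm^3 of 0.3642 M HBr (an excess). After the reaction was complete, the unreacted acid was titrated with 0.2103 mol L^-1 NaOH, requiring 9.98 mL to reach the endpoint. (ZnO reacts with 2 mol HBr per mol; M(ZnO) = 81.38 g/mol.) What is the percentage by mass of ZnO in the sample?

89.8%

Total n(HBr) added = 0.3642 x 0.05284 = 0.01924 mol.
n(NaOH) used = 0.2103 x 0.009980 = 0.002099 mol, which equals the excess n(HBr).
So n(HBr) consumed by the sample = 0.01924 - 0.002099 = 0.01715 mol.
n(ZnO) = 0.01715 / 2 = 0.008573 mol.
mass ZnO = 0.008573 x 81.38 = 0.6977 g, so %ZnO = 0.6977/0.7765 x 100 = 89.8%.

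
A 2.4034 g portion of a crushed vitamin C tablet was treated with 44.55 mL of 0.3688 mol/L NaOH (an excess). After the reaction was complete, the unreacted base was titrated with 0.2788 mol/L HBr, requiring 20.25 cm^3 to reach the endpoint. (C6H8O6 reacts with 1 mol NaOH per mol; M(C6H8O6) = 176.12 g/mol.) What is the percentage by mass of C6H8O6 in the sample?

Total n(NaOH) added = 0.3688 x 0.04455 = 0.01643 mol.
n(HBr) used = 0.2788 x 0.02025 = 0.005646 mol, which equals the excess n(NaOH).
So n(NaOH) consumed by the sample = 0.01643 - 0.005646 = 0.01078 mol.
n(C6H8O6) = 0.01078 / 1 = 0.01078 mol.
mass C6H8O6 = 0.01078 x 176.12 = 1.899 g, so %C6H8O6 = 1.899/2.4034 x 100 = 79.0%.

79.0%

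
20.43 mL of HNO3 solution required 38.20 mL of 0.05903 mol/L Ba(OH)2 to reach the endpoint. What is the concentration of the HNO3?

n(Ba(OH)2) delivered = 0.05903 x 0.03820 = 0.002255 mol.
The reaction is 2 HNO3 + 1 Ba(OH)2, so n(HNO3) = 0.002255 x 2/1 = 0.004510 mol.
[HNO3] = 0.004510 mol / 0.02043 L = 0.221 M.

0.221 M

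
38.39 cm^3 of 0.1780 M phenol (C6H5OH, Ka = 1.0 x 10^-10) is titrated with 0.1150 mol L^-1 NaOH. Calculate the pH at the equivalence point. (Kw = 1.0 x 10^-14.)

n(C6H5OH) = 0.1780 x 0.03839 = 0.006833 mol; V(NaOH) at equivalence = 0.006833/0.1150 = 0.05942 L.
At equivalence all the acid is converted to C6H5O-; total volume = 0.03839 + 0.05942 = 0.09781 L, so [C6H5O-] = 0.006833/0.09781 = 0.06986 M.
Kb = Kw/Ka = 1.0e-14 / 1.0 x 10^-10 = 0.000100.
[OH^-] = sqrt(Kb x [C6H5O-]) = sqrt(0.000100 x 0.06986) = 0.00264 M.
pOH = 2.58, so pH = 14.00 - 2.58 = 11.42.

11.42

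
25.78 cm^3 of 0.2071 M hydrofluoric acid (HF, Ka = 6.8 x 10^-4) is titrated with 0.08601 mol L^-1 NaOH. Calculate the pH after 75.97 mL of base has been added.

12.07

n(acid) = 0.2071 x 0.02578 = 0.005339 mol; n(NaOH) added = 0.08601 x 0.07597 = 0.006534 mol.
Base is in excess by 0.006534 - 0.005339 = 0.001195 mol in a total volume of 0.1017 L.
[OH^-] = 0.001195/0.1017 = 0.01175 M, so pOH = 1.93 and pH = 14.00 - 1.93 = 12.07.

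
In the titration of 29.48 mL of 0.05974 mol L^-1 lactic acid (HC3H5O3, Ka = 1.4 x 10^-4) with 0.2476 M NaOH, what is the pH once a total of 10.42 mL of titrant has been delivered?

12.31

n(acid) = 0.05974 x 0.02948 = 0.001761 mol; n(NaOH) added = 0.2476 x 0.01042 = 0.002580 mol.
Base is in excess by 0.002580 - 0.001761 = 0.0008189 mol in a total volume of 0.03990 L.
[OH^-] = 0.0008189/0.03990 = 0.02052 M, so pOH = 1.69 and pH = 14.00 - 1.69 = 12.31.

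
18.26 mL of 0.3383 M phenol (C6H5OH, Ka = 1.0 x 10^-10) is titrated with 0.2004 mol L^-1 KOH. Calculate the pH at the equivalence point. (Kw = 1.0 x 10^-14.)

11.55

n(C6H5OH) = 0.3383 x 0.01826 = 0.006177 mol; V(KOH) at equivalence = 0.006177/0.2004 = 0.03083 L.
At equivalence all the acid is converted to C6H5O-; total volume = 0.01826 + 0.03083 = 0.04909 L, so [C6H5O-] = 0.006177/0.04909 = 0.1258 M.
Kb = Kw/Ka = 1.0e-14 / 1.0 x 10^-10 = 0.000100.
[OH^-] = sqrt(Kb x [C6H5O-]) = sqrt(0.000100 x 0.1258) = 0.00355 M.
pOH = 2.45, so pH = 14.00 - 2.45 = 11.55.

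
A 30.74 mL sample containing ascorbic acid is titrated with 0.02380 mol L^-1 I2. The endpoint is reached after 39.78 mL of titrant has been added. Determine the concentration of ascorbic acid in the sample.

n(I2) = 0.02380 x 0.03978 = 0.0009468 mol.
From the balanced equation, 1 mol I2 reacts with 1 mol ascorbic acid, so n(ascorbic acid) = 0.0009468 x 1/1 = 0.0009468 mol.
[ascorbic acid] = 0.0009468 / 0.03074 L = 0.0308 M.

0.0308 M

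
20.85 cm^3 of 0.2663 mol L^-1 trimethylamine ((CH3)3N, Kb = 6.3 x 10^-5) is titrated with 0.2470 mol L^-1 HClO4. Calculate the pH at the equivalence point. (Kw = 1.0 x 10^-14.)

n((CH3)3N) = 0.2663 x 0.02085 = 0.005552 mol; V(HClO4) at equivalence = 0.005552/0.2470 = 0.02248 L.
At equivalence the base is fully converted to (CH3)3NH+; total volume = 0.04333 L, so [(CH3)3NH+] = 0.005552/0.04333 = 0.1281 M.
Ka((CH3)3NH+) = Kw/Kb = 1.0e-14 / 6.3 x 10^-5 = 1.59e-10.
[H^+] = sqrt(Ka x [(CH3)3NH+]) = sqrt(1.59e-10 x 0.1281) = 4.51e-6 M.
pH = -log(4.51e-6) = 5.35.

5.35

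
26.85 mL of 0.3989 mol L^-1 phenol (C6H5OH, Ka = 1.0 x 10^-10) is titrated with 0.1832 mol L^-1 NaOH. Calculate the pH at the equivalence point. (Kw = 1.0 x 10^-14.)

11.55

n(C6H5OH) = 0.3989 x 0.02685 = 0.01071 mol; V(NaOH) at equivalence = 0.01071/0.1832 = 0.05846 L.
At equivalence all the acid is converted to C6H5O-; total volume = 0.02685 + 0.05846 = 0.08531 L, so [C6H5O-] = 0.01071/0.08531 = 0.1255 M.
Kb = Kw/Ka = 1.0e-14 / 1.0 x 10^-10 = 0.000100.
[OH^-] = sqrt(Kb x [C6H5O-]) = sqrt(0.000100 x 0.1255) = 0.00354 M.
pOH = 2.45, so pH = 14.00 - 2.45 = 11.55.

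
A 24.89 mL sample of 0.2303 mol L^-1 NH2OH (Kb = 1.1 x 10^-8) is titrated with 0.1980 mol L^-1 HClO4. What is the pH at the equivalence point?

3.51

n(NH2OH) = 0.2303 x 0.02489 = 0.005732 mol; V(HClO4) at equivalence = 0.005732/0.1980 = 0.02895 L.
At equivalence the base is fully converted to NH3OH+; total volume = 0.05384 L, so [NH3OH+] = 0.005732/0.05384 = 0.1065 M.
Ka(NH3OH+) = Kw/Kb = 1.0e-14 / 1.1 x 10^-8 = 9.09e-7.
[H^+] = sqrt(Ka x [NH3OH+]) = sqrt(9.09e-7 x 0.1065) = 0.000311 M.
pH = -log(0.000311) = 3.51.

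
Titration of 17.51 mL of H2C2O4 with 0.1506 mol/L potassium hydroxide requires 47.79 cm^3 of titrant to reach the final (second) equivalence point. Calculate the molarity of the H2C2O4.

n(KOH) = 0.1506 x 0.04779 = 0.007197 mol.
At the final (second) equivalence point, 2 mol OH^- react per mol H2C2O4, so n(H2C2O4) = 0.007197 / 2 = 0.003599 mol.
[H2C2O4] = 0.003599 / 0.01751 L = 0.206 M.

0.206 M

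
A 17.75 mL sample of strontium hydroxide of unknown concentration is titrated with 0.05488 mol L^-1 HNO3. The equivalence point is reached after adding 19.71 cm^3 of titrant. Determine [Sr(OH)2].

n(HNO3) delivered = 0.05488 x 0.01971 = 0.001082 mol.
The reaction is 1 Sr(OH)2 + 2 HNO3, so n(Sr(OH)2) = 0.001082 x 1/2 = 0.0005408 mol.
[Sr(OH)2] = 0.0005408 mol / 0.01775 L = 0.0305 M.

0.0305 M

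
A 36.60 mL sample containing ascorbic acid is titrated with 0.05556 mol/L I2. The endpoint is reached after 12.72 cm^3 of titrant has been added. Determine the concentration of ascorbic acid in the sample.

0.0193 M

n(I2) = 0.05556 x 0.01272 = 0.0007067 mol.
From the balanced equation, 1 mol I2 reacts with 1 mol ascorbic acid, so n(ascorbic acid) = 0.0007067 x 1/1 = 0.0007067 mol.
[ascorbic acid] = 0.0007067 / 0.03660 L = 0.0193 M.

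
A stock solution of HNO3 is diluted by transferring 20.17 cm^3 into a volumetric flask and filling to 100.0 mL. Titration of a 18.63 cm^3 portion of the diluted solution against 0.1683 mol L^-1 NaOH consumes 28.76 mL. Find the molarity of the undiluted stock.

1.29 M

n(NaOH) = 0.1683 x 0.02876 = 0.004840 mol.
n(HNO3) in the aliquot = 0.004840 mol.
[diluted HNO3] = 0.004840 / 0.01863 = 0.2598 M.
Dilution factor = 100.0/20.17 = 4.958, so [stock] = 0.2598 x 4.958 = 1.29 M.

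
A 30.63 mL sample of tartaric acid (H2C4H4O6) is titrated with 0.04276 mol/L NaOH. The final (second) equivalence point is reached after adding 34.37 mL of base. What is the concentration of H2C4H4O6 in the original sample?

0.0240 M

n(NaOH) = 0.04276 x 0.03437 = 0.001470 mol.
At the final (second) equivalence point, 2 mol OH^- react per mol H2C4H4O6, so n(H2C4H4O6) = 0.001470 / 2 = 0.0007348 mol.
[H2C4H4O6] = 0.0007348 / 0.03063 L = 0.0240 M.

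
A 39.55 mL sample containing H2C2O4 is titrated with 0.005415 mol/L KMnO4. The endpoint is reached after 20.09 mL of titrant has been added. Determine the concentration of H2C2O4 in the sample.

0.00688 M

n(KMnO4) = 0.005415 x 0.02009 = 0.0001088 mol.
From the balanced equation, 2 mol KMnO4 reacts with 5 mol H2C2O4, so n(H2C2O4) = 0.0001088 x 5/2 = 0.0002720 mol.
[H2C2O4] = 0.0002720 / 0.03955 L = 0.00688 M.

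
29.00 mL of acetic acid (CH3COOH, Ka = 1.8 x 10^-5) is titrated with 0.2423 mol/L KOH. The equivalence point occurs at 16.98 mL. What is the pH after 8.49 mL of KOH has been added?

4.74

8.49 mL is exactly half the equivalence volume (16.98/2), i.e. the half-equivalence point.
There, n(HA) = n(A^-), so pH = pKa = -log(1.8 x 10^-5) = 4.74.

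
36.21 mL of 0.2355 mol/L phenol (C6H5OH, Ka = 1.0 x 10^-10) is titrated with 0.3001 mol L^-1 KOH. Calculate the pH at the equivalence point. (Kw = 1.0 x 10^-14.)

n(C6H5OH) = 0.2355 x 0.03621 = 0.008527 mol; V(KOH) at equivalence = 0.008527/0.3001 = 0.02842 L.
At equivalence all the acid is converted to C6H5O-; total volume = 0.03621 + 0.02842 = 0.06463 L, so [C6H5O-] = 0.008527/0.06463 = 0.1320 M.
Kb = Kw/Ka = 1.0e-14 / 1.0 x 10^-10 = 0.000100.
[OH^-] = sqrt(Kb x [C6H5O-]) = sqrt(0.000100 x 0.1320) = 0.00363 M.
pOH = 2.44, so pH = 14.00 - 2.44 = 11.56.

11.56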